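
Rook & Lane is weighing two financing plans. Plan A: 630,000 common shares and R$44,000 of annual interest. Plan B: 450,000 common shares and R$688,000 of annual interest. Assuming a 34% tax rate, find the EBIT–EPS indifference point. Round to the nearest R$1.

R$2,298,000

At indifference, (EBIT − 44,000)(1 − t)/630,000 = (EBIT − 688,000)(1 − t)/450,000.
Cancelling (1 − t) and cross-multiplying: 450,000·(EBIT − 44,000) = 630,000·(EBIT − 688,000).
EBIT × (630,000 − 450,000) = 688,000 × 630,000 − 44,000 × 450,000 = 413,640,000,000, so EBIT = 413,640,000,000 ÷ 180,000 = 2,298,000.00.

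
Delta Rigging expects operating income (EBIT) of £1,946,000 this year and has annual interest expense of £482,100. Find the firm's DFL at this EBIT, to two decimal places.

Annual interest charges come to £482,100.00.
Degree of financial leverage = EBIT / (EBIT − interest) = £1,946,000 / £1,463,900.00 = 1.3293.

1.33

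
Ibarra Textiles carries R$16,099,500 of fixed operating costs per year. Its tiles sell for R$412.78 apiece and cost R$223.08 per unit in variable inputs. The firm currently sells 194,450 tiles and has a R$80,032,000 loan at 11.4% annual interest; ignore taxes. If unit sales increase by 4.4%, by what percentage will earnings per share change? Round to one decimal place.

+13.9%

At 194,450 units, contribution = 194,450 × R$189.70 = R$36,887,165.00.
Subtracting fixed costs: EBIT = R$36,887,165.00 − R$16,099,500 = R$20,787,665.00.
After interest of R$9,123,648.00, pre-tax earnings = R$11,664,017.00.
DCL = total CM / (EBIT − I) = R$36,887,165.00 / R$11,664,017.00 = 3.1625.
%ΔEPS = DCL × %ΔSales = 3.1625 × +4.4% = +13.9%.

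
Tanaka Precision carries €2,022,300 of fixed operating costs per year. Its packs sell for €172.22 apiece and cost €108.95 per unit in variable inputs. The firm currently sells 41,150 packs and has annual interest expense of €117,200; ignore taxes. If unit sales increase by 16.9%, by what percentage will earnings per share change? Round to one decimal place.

Contribution at this volume is 41,150 × €63.27 = €2,603,560.50.
Subtracting fixed costs: EBIT = €2,603,560.50 − €2,022,300 = €581,260.50.
After interest of €117,200.00, pre-tax earnings = €464,060.50.
Degree of combined leverage = contribution ÷ (EBIT − I) = €2,603,560.50 ÷ €464,060.50 = 5.6104.
EPS therefore changes by 5.6104 × (+16.9%) = +94.8%.

+94.8%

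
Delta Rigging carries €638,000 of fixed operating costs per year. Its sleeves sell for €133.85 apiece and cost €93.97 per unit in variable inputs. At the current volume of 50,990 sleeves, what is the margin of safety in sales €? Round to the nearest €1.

€4,683,680

Contribution margin per unit = €133.85 − €93.97 = €39.88. Break-even units = €638,000 ÷ €39.88 = 15,997.99; break-even revenue = 15,997.99 × €133.85 = €2,141,331.49.
Actual sales revenue = 50,990 × €133.85 = €6,825,011.50.
Margin of safety = €6,825,011.50 − €2,141,331.49 = €4,683,680.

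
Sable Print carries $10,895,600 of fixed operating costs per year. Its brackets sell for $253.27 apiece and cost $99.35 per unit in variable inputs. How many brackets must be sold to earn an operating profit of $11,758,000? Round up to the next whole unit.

Unit CM = price − variable cost = $253.27 − $99.35 = $153.92.
Need Q such that Q × $153.92 − $10,895,600 = $11,758,000, i.e. Q = $22,653,600 / $153.92 = 147,177.75 → 147,178.

147,178 brackets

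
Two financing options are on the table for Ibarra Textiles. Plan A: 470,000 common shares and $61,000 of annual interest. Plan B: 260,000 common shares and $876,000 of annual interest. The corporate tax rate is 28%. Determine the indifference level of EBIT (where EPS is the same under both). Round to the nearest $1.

$1,885,048

Set EPS_A = EPS_B: (EBIT − $61,000)(1 − 0.28) ÷ 470,000 = (EBIT − $876,000)(1 − 0.28) ÷ 260,000.
The (1 − t) factor cancels: (EBIT − 61,000) × 260,000 = (EBIT − 876,000) × 470,000.
EBIT × (470,000 − 260,000) = 876,000 × 470,000 − 61,000 × 260,000 = 395,860,000,000, so EBIT = 395,860,000,000 ÷ 210,000 = 1,885,047.62.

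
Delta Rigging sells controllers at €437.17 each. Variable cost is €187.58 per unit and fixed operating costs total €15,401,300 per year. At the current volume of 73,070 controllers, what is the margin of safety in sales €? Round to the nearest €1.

€4,967,826

Unit CM = price − variable cost = €437.17 − €187.58 = €249.59. Break-even units = €15,401,300 ÷ €249.59 = 61,706.40; break-even revenue = 61,706.40 × €437.17 = €26,976,186.23.
Current sales = 73,070 × €437.17 = €31,944,011.90.
Margin of safety = €31,944,011.90 − €26,976,186.23 = €4,967,826.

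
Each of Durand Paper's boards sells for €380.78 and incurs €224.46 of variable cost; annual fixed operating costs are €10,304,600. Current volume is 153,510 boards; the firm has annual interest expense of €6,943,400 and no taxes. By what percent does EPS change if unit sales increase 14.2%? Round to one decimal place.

Total contribution margin = 153,510 × €156.32 = €23,996,683.20.
Operating income = contribution − fixed costs = €23,996,683.20 − €10,304,600 = €13,692,083.20.
After interest of €6,943,400.00, pre-tax earnings = €6,748,683.20.
Degree of combined leverage = contribution ÷ (EBIT − I) = €23,996,683.20 ÷ €6,748,683.20 = 3.5558.
EPS therefore changes by 3.5558 × (+14.2%) = +50.5%.

+50.5%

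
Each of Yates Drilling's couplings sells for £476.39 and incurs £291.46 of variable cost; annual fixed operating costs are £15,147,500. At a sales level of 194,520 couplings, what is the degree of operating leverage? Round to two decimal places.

At 194,520 units, contribution = 194,520 × £184.93 = £35,972,583.60.
Subtracting fixed costs: EBIT = £35,972,583.60 − £15,147,500 = £20,825,083.60.
DOL = contribution ÷ EBIT = £35,972,583.60 ÷ £20,825,083.60 = 1.7274.

1.73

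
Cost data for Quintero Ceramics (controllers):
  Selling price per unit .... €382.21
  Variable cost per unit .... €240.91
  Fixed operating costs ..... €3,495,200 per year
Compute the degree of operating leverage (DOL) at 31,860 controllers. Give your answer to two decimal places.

4.47

Total contribution margin = 31,860 × €141.30 = €4,501,818.00.
Subtracting fixed costs: EBIT = €4,501,818.00 − €3,495,200 = €1,006,618.00.
Degree of operating leverage = €4,501,818.00 / €1,006,618.00 = 4.4722.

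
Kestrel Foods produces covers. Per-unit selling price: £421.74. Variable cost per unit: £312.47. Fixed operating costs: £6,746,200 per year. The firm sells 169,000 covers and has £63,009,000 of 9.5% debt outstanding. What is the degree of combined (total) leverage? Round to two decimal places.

3.22

At 169,000 units, contribution = 169,000 × £109.27 = £18,466,630.00.
Subtracting fixed costs: EBIT = £18,466,630.00 − £6,746,200 = £11,720,430.00. Interest = £5,985,855.00.
DOL = £18,466,630.00 ÷ £11,720,430.00 = 1.5756; DFL = £11,720,430.00 ÷ £5,734,575.00 = 2.0438.
Combined leverage = 1.5756 × 2.0438 = 3.2202.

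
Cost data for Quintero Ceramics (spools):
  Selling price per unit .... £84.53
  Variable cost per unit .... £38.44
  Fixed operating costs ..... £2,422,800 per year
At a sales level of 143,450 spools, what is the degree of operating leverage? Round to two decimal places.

1.58

At 143,450 units, contribution = 143,450 × £46.09 = £6,611,610.50.
Subtracting fixed costs: EBIT = £6,611,610.50 − £2,422,800 = £4,188,810.50.
So DOL = total CM / EBIT = £6,611,610.50 / £4,188,810.50 = 1.5784.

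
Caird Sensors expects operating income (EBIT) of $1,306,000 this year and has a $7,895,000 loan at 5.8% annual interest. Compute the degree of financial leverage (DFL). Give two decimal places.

1.54

Annual interest charges come to $457,910.00.
Degree of financial leverage = EBIT / (EBIT − interest) = $1,306,000 / $848,090.00 = 1.5399.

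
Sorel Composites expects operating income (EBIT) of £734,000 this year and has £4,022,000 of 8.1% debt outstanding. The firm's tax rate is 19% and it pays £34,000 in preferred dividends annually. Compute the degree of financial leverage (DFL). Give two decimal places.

Interest = £325,782.00.
Preferred dividends grossed up pre-tax: £34,000 / (1 − 0.19) = £41,975.31.
DFL = EBIT ÷ [EBIT − I − D_p/(1−t)] = £734,000 ÷ [£734,000 − £325,782.00 − £41,975.31] = £734,000 ÷ £366,242.69 = 2.0041.

2.00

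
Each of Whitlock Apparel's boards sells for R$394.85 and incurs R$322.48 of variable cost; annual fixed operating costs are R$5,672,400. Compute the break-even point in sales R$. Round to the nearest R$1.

R$30,948,558

Contribution margin per unit = R$394.85 − R$322.48 = R$72.37, a CM ratio of R$72.37 ÷ R$394.85 = 0.1833.
Break-even sales = FC ÷ CM ratio = R$5,672,400 × R$394.85 / R$72.37 = R$30,948,558.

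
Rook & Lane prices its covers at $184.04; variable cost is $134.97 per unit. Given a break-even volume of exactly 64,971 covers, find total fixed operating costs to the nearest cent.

Contribution margin per unit = $184.04 − $134.97 = $49.07.
Since BE = FC / CM, FC = 64,971 × $49.07 = $3,188,126.97.

$3,188,126.97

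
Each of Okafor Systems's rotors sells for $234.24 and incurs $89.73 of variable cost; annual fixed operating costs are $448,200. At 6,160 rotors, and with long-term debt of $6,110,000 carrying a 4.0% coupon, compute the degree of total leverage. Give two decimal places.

4.51

Contribution at this volume is 6,160 × $144.51 = $890,181.60.
EBIT = $890,181.60 − $448,200 = $441,981.60. Interest = $244,400.00, so EBIT − I = $197,581.60.
Degree of total leverage = total CM / (EBIT − interest) = $890,181.60 / $197,581.60 = 4.5054.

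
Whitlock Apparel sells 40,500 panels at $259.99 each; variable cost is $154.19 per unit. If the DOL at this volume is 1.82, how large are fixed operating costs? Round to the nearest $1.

Total contribution margin = 40,500 × $105.80 = $4,284,900.00.
Since DOL = CM ÷ EBIT, EBIT = $4,284,900.00 ÷ 1.82 = $2,354,340.66.
Fixed costs = CM − EBIT = $4,284,900.00 − $2,354,340.66 = $1,930,559.

$1,930,559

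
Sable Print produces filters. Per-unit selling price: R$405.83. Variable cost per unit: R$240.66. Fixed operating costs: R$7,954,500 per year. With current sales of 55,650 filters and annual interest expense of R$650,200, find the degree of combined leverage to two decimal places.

15.66

At 55,650 units, contribution = 55,650 × R$165.17 = R$9,191,710.50.
EBIT = R$9,191,710.50 − R$7,954,500 = R$1,237,210.50. Interest = R$650,200.00, so EBIT − I = R$587,010.50.
Degree of total leverage = total CM / (EBIT − interest) = R$9,191,710.50 / R$587,010.50 = 15.6585.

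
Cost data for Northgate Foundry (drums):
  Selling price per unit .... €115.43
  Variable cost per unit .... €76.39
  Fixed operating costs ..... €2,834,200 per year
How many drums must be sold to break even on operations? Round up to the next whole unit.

Each unit contributes €115.43 − €76.39 = €39.04.
Break-even Q = €2,834,200 / €39.04 = 72,597.34 → 72,598 drums.

72,598 drums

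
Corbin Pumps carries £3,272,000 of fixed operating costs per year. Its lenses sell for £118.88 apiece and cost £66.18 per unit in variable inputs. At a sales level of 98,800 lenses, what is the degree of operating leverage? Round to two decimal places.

Total contribution margin = 98,800 × £52.70 = £5,206,760.00.
EBIT = £5,206,760.00 − £3,272,000 = £1,934,760.00.
So DOL = total CM / EBIT = £5,206,760.00 / £1,934,760.00 = 2.6912.

2.69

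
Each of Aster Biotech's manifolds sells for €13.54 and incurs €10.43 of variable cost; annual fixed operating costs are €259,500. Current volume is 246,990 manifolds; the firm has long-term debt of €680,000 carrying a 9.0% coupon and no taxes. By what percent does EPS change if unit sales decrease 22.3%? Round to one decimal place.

At 246,990 units, contribution = 246,990 × €3.11 = €768,138.90.
EBIT = €768,138.90 − €259,500 = €508,638.90.
Interest = €61,200.00, so EBIT − I = €447,438.90.
DCL = total CM / (EBIT − I) = €768,138.90 / €447,438.90 = 1.7167.
EPS therefore changes by 1.7167 × (-22.3%) = -38.3%.

-38.3%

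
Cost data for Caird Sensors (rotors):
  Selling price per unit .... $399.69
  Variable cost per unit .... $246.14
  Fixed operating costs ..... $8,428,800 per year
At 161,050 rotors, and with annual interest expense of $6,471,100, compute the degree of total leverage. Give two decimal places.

At 161,050 units, contribution = 161,050 × $153.55 = $24,729,227.50.
EBIT = $24,729,227.50 − $8,428,800 = $16,300,427.50. Interest = $6,471,100.00.
DOL = $24,729,227.50 ÷ $16,300,427.50 = 1.5171; DFL = $16,300,427.50 ÷ $9,829,327.50 = 1.6583.
DCL = DOL × DFL = 1.5171 × 1.6583 = 2.5158.

2.52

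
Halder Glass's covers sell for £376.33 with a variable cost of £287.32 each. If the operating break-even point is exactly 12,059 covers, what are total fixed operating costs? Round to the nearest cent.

£1,073,371.59

Each unit contributes £376.33 − £287.32 = £89.01.
Since BE = FC / CM, FC = 12,059 × £89.01 = £1,073,371.59.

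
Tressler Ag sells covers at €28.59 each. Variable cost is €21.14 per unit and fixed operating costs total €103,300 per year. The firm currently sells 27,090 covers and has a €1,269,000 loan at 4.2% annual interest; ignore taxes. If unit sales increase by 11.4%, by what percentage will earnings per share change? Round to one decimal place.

Contribution at this volume is 27,090 × €7.45 = €201,820.50.
EBIT = €201,820.50 − €103,300 = €98,520.50.
After interest of €53,298.00, pre-tax earnings = €45,222.50.
DCL = total CM / (EBIT − I) = €201,820.50 / €45,222.50 = 4.4628.
EPS therefore changes by 4.4628 × (+11.4%) = +50.9%.

+50.9%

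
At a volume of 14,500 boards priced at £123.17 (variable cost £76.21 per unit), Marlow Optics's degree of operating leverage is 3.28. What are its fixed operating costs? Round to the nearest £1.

£473,322

Contribution at this volume is 14,500 × £46.96 = £680,920.00.
DOL = contribution / EBIT, so EBIT = £680,920.00 / 3.28 = £207,597.56.
Fixed costs = CM − EBIT = £680,920.00 − £207,597.56 = £473,322.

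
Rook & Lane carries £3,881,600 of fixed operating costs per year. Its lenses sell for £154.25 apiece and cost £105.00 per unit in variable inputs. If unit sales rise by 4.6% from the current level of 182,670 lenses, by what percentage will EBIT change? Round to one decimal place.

At 182,670 units, contribution = 182,670 × £49.25 = £8,996,497.50.
EBIT = £8,996,497.50 − £3,881,600 = £5,114,897.50.
Degree of operating leverage = £8,996,497.50 / £5,114,897.50 = 1.7589.
Operating income changes by 1.7589 × +4.6% = +8.1%.

+8.1%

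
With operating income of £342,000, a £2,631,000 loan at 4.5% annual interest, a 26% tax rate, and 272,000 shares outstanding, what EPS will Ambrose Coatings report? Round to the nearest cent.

Interest = £118,395.00, so EBT = £342,000 − £118,395.00 = £223,605.00.
Net income = £223,605.00 × (1 − 0.26) = £165,467.70.
Per share: £165,467.70 / 272,000 shares = £0.61.

£0.61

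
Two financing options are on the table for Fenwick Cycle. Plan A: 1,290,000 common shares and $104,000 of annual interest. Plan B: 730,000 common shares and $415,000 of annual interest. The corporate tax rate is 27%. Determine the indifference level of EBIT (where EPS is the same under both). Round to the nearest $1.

$820,411

Set EPS_A = EPS_B: (EBIT − $104,000)(1 − 0.27) ÷ 1,290,000 = (EBIT − $415,000)(1 − 0.27) ÷ 730,000.
Cancelling (1 − t) and cross-multiplying: 730,000·(EBIT − 104,000) = 1,290,000·(EBIT − 415,000).
Solving, EBIT = (415,000·1,290,000 − 104,000·730,000) / (1,290,000 − 730,000) = 459,430,000,000 / 560,000 = 820,410.71.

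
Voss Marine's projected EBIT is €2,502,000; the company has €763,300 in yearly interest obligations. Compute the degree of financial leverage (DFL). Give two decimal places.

1.44

Annual interest charges come to €763,300.00.
Degree of financial leverage = EBIT / (EBIT − interest) = €2,502,000 / €1,738,700.00 = 1.4390.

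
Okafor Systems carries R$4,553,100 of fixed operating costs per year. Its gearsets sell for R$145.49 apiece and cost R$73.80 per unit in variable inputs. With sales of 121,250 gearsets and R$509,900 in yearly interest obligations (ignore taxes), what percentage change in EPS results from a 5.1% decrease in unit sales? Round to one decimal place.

-12.2%

At 121,250 units, contribution = 121,250 × R$71.69 = R$8,692,412.50.
EBIT = R$8,692,412.50 − R$4,553,100 = R$4,139,312.50.
After interest of R$509,900.00, pre-tax earnings = R$3,629,412.50.
Degree of combined leverage = contribution ÷ (EBIT − I) = R$8,692,412.50 ÷ R$3,629,412.50 = 2.3950.
EPS therefore changes by 2.3950 × (-5.1%) = -12.2%.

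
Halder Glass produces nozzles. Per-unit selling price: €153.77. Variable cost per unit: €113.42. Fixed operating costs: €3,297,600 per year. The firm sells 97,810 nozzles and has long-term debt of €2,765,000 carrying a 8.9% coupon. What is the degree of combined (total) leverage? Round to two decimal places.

Total contribution margin = 97,810 × €40.35 = €3,946,633.50.
Subtracting fixed costs: EBIT = €3,946,633.50 − €3,297,600 = €649,033.50. Interest = €246,085.00, so EBIT − I = €402,948.50.
DCL = contribution ÷ (EBIT − I) = €3,946,633.50 ÷ €402,948.50 = 9.7944.

9.79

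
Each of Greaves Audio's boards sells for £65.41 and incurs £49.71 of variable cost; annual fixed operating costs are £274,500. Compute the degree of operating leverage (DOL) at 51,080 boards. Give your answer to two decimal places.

Total contribution margin = 51,080 × £15.70 = £801,956.00.
Subtracting fixed costs: EBIT = £801,956.00 − £274,500 = £527,456.00.
So DOL = total CM / EBIT = £801,956.00 / £527,456.00 = 1.5204.

1.52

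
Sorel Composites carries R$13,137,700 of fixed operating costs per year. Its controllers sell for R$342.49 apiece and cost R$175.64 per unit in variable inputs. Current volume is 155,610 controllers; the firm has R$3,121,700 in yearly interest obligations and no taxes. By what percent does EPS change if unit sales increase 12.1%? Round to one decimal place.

Contribution at this volume is 155,610 × R$166.85 = R$25,963,528.50.
Operating income = contribution − fixed costs = R$25,963,528.50 − R$13,137,700 = R$12,825,828.50.
After interest of R$3,121,700.00, pre-tax earnings = R$9,704,128.50.
Degree of combined leverage = contribution ÷ (EBIT − I) = R$25,963,528.50 ÷ R$9,704,128.50 = 2.6755.
%ΔEPS = DCL × %ΔSales = 2.6755 × +12.1% = +32.4%.

+32.4%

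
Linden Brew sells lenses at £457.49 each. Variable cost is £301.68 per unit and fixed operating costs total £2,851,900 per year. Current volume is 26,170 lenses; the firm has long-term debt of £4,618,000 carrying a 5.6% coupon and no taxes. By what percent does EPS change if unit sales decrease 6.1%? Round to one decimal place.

-25.7%

Total contribution margin = 26,170 × £155.81 = £4,077,547.70.
Subtracting fixed costs: EBIT = £4,077,547.70 − £2,851,900 = £1,225,647.70.
After interest of £258,608.00, pre-tax earnings = £967,039.70.
DCL = total CM / (EBIT − I) = £4,077,547.70 / £967,039.70 = 4.2165.
EPS therefore changes by 4.2165 × (-6.1%) = -25.7%.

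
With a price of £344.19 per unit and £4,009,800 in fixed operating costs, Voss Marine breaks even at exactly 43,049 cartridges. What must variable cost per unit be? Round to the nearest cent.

Contribution per unit must be FC / Q = £4,009,800 / 43,049 = £93.1450.
Variable cost per unit = £344.19 − £93.1450 = £251.04.

£251.04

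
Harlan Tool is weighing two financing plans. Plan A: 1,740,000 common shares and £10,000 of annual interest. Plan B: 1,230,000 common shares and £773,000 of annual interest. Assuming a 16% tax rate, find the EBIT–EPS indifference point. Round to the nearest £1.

£2,613,176

Set EPS_A = EPS_B: (EBIT − £10,000)(1 − 0.16) ÷ 1,740,000 = (EBIT − £773,000)(1 − 0.16) ÷ 1,230,000.
The (1 − t) factor cancels: (EBIT − 10,000) × 1,230,000 = (EBIT − 773,000) × 1,740,000.
Solving, EBIT = (773,000·1,740,000 − 10,000·1,230,000) / (1,740,000 − 1,230,000) = 1,332,720,000,000 / 510,000 = 2,613,176.47.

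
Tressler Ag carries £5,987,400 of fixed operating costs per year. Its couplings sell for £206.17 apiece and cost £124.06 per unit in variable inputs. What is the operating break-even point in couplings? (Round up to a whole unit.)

72,920 couplings

Unit CM = price − variable cost = £206.17 − £124.06 = £82.11.
Break-even Q = £5,987,400 / £82.11 = 72,919.25 → 72,920 couplings.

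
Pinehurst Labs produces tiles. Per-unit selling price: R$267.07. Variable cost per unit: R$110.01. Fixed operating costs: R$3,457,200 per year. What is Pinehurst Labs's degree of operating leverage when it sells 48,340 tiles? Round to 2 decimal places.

1.84

Contribution at this volume is 48,340 × R$157.06 = R$7,592,280.40.
Operating income = contribution − fixed costs = R$7,592,280.40 − R$3,457,200 = R$4,135,080.40.
So DOL = total CM / EBIT = R$7,592,280.40 / R$4,135,080.40 = 1.8361.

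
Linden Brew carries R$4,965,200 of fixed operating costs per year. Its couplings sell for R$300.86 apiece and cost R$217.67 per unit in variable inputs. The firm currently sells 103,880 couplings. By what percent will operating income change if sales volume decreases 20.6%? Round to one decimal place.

Total contribution margin = 103,880 × R$83.19 = R$8,641,777.20.
Operating income = contribution − fixed costs = R$8,641,777.20 − R$4,965,200 = R$3,676,577.20.
DOL = contribution ÷ EBIT = R$8,641,777.20 ÷ R$3,676,577.20 = 2.3505.
Operating income changes by 2.3505 × -20.6% = -48.4%.

-48.4%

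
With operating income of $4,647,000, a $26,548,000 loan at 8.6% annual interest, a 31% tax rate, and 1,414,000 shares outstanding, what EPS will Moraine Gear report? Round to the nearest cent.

$1.15

Pre-tax income = $4,647,000 − $2,283,128.00 = $2,363,872.00.
Net income = $2,363,872.00 × (1 − 0.31) = $1,631,071.68.
EPS = $1,631,071.68 ÷ 1,414,000 = $1.15.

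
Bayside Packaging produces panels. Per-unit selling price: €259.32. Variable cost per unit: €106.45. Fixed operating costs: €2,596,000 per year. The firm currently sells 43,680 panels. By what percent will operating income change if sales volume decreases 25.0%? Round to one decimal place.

-40.9%

At 43,680 units, contribution = 43,680 × €152.87 = €6,677,361.60.
Subtracting fixed costs: EBIT = €6,677,361.60 − €2,596,000 = €4,081,361.60.
Degree of operating leverage = €6,677,361.60 / €4,081,361.60 = 1.6361.
Operating income changes by 1.6361 × -25.0% = -40.9%.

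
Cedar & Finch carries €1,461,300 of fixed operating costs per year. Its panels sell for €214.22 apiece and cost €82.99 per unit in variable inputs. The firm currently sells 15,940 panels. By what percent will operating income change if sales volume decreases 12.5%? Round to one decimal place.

Contribution at this volume is 15,940 × €131.23 = €2,091,806.20.
Subtracting fixed costs: EBIT = €2,091,806.20 − €1,461,300 = €630,506.20.
DOL = contribution ÷ EBIT = €2,091,806.20 ÷ €630,506.20 = 3.3177.
Operating income changes by 3.3177 × -12.5% = -41.5%.

-41.5%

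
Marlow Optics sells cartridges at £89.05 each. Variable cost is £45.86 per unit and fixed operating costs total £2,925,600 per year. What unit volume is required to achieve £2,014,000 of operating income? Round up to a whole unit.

Contribution margin per unit = £89.05 − £45.86 = £43.19.
Units = (FC + target) / CM = (£2,925,600 + £2,014,000) / £43.19 = 114,369.07, so 114,370 cartridges.

114,370 cartridges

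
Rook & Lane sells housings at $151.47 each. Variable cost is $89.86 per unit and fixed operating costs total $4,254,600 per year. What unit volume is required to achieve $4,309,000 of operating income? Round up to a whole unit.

Each unit contributes $151.47 − $89.86 = $61.61.
Required volume = (fixed costs + target profit) ÷ CM = ($4,254,600 + $4,309,000) ÷ $61.61 = 138,996.92, so 138,997 housings.

138,997 housings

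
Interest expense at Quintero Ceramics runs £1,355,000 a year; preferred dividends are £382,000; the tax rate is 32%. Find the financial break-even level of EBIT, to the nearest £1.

Preferred dividends are paid after tax, so their pre-tax equivalent is £382,000 ÷ (1 − 0.32) = £561,764.71.
EPS = 0 when EBIT covers interest plus the pre-tax preferred burden: £1,355,000 + £561,764.71 = £1,916,764.71.

£1,916,765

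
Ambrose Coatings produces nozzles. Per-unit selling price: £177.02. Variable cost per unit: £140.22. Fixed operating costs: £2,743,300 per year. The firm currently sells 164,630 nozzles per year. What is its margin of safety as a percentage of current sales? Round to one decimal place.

Contribution margin per unit = £177.02 − £140.22 = £36.80. Break-even units = £2,743,300 ÷ £36.80 = 74,546.20; break-even revenue = 74,546.20 × £177.02 = £13,196,167.55.
Actual sales revenue = 164,630 × £177.02 = £29,142,802.60.
Margin of safety = (£29,142,802.60 − £13,196,167.55) ÷ £29,142,802.60 = 54.7%.

54.7%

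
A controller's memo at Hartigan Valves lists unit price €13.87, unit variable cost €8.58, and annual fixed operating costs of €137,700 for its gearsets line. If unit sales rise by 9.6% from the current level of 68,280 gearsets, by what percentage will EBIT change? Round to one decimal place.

+15.5%

Total contribution margin = 68,280 × €5.29 = €361,201.20.
Operating income = contribution − fixed costs = €361,201.20 − €137,700 = €223,501.20.
So DOL = total CM / EBIT = €361,201.20 / €223,501.20 = 1.6161.
Operating income changes by 1.6161 × +9.6% = +15.5%.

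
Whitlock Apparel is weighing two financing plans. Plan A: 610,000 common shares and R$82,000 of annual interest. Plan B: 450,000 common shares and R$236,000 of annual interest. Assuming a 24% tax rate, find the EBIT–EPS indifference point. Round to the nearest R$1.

At indifference, (EBIT − 82,000)(1 − t)/610,000 = (EBIT − 236,000)(1 − t)/450,000.
The (1 − t) factor cancels: (EBIT − 82,000) × 450,000 = (EBIT − 236,000) × 610,000.
Solving, EBIT = (236,000·610,000 − 82,000·450,000) / (610,000 − 450,000) = 107,060,000,000 / 160,000 = 669,125.00.

R$669,125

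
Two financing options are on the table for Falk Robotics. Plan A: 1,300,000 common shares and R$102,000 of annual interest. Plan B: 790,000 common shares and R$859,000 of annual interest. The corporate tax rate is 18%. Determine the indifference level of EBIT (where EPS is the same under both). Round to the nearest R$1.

R$2,031,608

At indifference, (EBIT − 102,000)(1 − t)/1,300,000 = (EBIT − 859,000)(1 − t)/790,000.
Cancelling (1 − t) and cross-multiplying: 790,000·(EBIT − 102,000) = 1,300,000·(EBIT − 859,000).
EBIT × (1,300,000 − 790,000) = 859,000 × 1,300,000 − 102,000 × 790,000 = 1,036,120,000,000, so EBIT = 1,036,120,000,000 ÷ 510,000 = 2,031,607.84.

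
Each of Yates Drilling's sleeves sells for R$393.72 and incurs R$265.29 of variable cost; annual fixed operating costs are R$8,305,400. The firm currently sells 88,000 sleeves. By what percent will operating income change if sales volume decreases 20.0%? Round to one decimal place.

-75.4%

At 88,000 units, contribution = 88,000 × R$128.43 = R$11,301,840.00.
EBIT = R$11,301,840.00 − R$8,305,400 = R$2,996,440.00.
So DOL = total CM / EBIT = R$11,301,840.00 / R$2,996,440.00 = 3.7718.
So EBIT moves 3.7718 × (-20.0%) = -75.4%.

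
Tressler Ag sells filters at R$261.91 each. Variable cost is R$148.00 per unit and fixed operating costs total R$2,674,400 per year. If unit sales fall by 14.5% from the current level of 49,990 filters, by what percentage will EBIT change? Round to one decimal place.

-27.3%

At 49,990 units, contribution = 49,990 × R$113.91 = R$5,694,360.90.
Subtracting fixed costs: EBIT = R$5,694,360.90 − R$2,674,400 = R$3,019,960.90.
Degree of operating leverage = R$5,694,360.90 / R$3,019,960.90 = 1.8856.
%ΔEBIT = DOL × %ΔSales = 1.8856 × -14.5% = -27.3%.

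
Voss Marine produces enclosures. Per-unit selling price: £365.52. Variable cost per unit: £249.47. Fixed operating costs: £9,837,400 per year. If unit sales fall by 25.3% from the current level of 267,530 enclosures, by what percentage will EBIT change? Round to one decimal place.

At 267,530 units, contribution = 267,530 × £116.05 = £31,046,856.50.
EBIT = £31,046,856.50 − £9,837,400 = £21,209,456.50.
Degree of operating leverage = £31,046,856.50 / £21,209,456.50 = 1.4638.
%ΔEBIT = DOL × %ΔSales = 1.4638 × -25.3% = -37.0%.

-37.0%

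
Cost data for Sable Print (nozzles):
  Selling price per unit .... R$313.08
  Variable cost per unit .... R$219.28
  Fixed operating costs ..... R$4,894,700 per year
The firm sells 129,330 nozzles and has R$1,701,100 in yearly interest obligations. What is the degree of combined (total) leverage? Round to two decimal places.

Contribution at this volume is 129,330 × R$93.80 = R$12,131,154.00.
Operating income = contribution − fixed costs = R$12,131,154.00 − R$4,894,700 = R$7,236,454.00. Interest = R$1,701,100.00.
DOL = R$12,131,154.00 ÷ R$7,236,454.00 = 1.6764; DFL = R$7,236,454.00 ÷ R$5,535,354.00 = 1.3073.
Combined leverage = 1.6764 × 1.3073 = 2.1916.

2.19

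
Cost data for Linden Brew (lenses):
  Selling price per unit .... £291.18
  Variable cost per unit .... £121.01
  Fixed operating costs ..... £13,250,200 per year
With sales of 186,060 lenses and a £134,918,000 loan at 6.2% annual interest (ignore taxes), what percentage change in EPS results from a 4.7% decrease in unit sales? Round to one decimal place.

Total contribution margin = 186,060 × £170.17 = £31,661,830.20.
Operating income = contribution − fixed costs = £31,661,830.20 − £13,250,200 = £18,411,630.20.
Interest = £8,364,916.00, so EBIT − I = £10,046,714.20.
DCL = total CM / (EBIT − I) = £31,661,830.20 / £10,046,714.20 = 3.1515.
EPS therefore changes by 3.1515 × (-4.7%) = -14.8%.

-14.8%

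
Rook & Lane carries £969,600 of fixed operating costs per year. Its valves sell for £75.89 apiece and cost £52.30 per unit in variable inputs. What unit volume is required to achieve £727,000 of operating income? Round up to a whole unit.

Unit CM = price − variable cost = £75.89 − £52.30 = £23.59.
Need Q such that Q × £23.59 − £969,600 = £727,000, i.e. Q = £1,696,600 / £23.59 = 71,920.31 → 71,921.

71,921 valves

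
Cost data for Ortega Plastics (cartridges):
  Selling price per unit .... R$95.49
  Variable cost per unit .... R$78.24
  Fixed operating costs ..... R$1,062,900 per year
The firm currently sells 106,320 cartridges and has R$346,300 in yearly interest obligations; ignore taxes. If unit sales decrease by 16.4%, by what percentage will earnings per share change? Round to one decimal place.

-70.8%

Total contribution margin = 106,320 × R$17.25 = R$1,834,020.00.
Operating income = contribution − fixed costs = R$1,834,020.00 − R$1,062,900 = R$771,120.00.
After interest of R$346,300.00, pre-tax earnings = R$424,820.00.
DCL = total CM / (EBIT − I) = R$1,834,020.00 / R$424,820.00 = 4.3172.
EPS therefore changes by 4.3172 × (-16.4%) = -70.8%.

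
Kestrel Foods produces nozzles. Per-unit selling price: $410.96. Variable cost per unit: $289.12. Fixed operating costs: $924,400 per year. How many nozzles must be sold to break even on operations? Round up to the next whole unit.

7,587 nozzles

Each unit contributes $410.96 − $289.12 = $121.84.
Break-even Q = $924,400 / $121.84 = 7,587.00 → 7,587 nozzles.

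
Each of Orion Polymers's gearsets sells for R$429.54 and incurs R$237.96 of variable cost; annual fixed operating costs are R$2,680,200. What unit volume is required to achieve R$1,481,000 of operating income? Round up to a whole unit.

Contribution margin per unit = R$429.54 − R$237.96 = R$191.58.
Units = (FC + target) / CM = (R$2,680,200 + R$1,481,000) / R$191.58 = 21,720.43, so 21,721 gearsets.

21,721 gearsets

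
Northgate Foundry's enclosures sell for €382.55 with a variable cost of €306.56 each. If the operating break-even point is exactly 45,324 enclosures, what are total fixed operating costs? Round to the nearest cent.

€3,444,170.76

Unit CM = price − variable cost = €382.55 − €306.56 = €75.99.
Since BE = FC / CM, FC = 45,324 × €75.99 = €3,444,170.76.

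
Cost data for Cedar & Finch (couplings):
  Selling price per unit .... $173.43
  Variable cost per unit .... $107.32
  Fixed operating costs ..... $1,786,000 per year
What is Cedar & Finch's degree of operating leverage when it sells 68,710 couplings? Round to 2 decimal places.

Contribution at this volume is 68,710 × $66.11 = $4,542,418.10.
Subtracting fixed costs: EBIT = $4,542,418.10 − $1,786,000 = $2,756,418.10.
Degree of operating leverage = $4,542,418.10 / $2,756,418.10 = 1.6479.

1.65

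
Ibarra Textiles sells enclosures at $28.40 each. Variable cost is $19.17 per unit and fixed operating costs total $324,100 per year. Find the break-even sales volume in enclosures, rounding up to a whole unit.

35,114 enclosures

Each unit contributes $28.40 − $19.17 = $9.23.
Break-even Q = $324,100 / $9.23 = 35,113.76 → 35,114 enclosures.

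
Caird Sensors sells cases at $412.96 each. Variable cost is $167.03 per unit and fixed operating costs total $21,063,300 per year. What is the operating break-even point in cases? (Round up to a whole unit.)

85,648 cases

Contribution margin per unit = $412.96 − $167.03 = $245.93.
Break-even volume = fixed costs ÷ CM per unit = $21,063,300 ÷ $245.93 = 85,647.54, so 85,648 cases.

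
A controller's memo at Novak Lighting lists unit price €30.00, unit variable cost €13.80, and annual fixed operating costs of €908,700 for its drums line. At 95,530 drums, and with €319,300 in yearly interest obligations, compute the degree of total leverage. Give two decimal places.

4.84

Total contribution margin = 95,530 × €16.20 = €1,547,586.00.
Operating income = contribution − fixed costs = €1,547,586.00 − €908,700 = €638,886.00. Interest = €319,300.00.
DOL = €1,547,586.00 ÷ €638,886.00 = 2.4223; DFL = €638,886.00 ÷ €319,586.00 = 1.9991.
DCL = DOL × DFL = 2.4223 × 1.9991 = 4.8424.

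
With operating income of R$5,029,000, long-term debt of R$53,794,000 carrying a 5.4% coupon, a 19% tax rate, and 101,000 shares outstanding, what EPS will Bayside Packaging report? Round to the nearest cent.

R$17.04

Interest = R$2,904,876.00, so EBT = R$5,029,000 − R$2,904,876.00 = R$2,124,124.00.
Net income = R$2,124,124.00 × (1 − 0.19) = R$1,720,540.44.
EPS = R$1,720,540.44 ÷ 101,000 = R$17.04.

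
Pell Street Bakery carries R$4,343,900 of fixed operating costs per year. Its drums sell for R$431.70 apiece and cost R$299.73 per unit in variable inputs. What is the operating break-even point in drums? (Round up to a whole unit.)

32,916 drums

Contribution margin per unit = R$431.70 − R$299.73 = R$131.97.
Break-even volume = fixed costs ÷ CM per unit = R$4,343,900 ÷ R$131.97 = 32,915.81, so 32,916 drums.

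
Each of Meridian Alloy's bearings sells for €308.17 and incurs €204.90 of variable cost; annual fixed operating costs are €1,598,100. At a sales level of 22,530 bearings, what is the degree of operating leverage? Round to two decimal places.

Total contribution margin = 22,530 × €103.27 = €2,326,673.10.
Subtracting fixed costs: EBIT = €2,326,673.10 − €1,598,100 = €728,573.10.
Degree of operating leverage = €2,326,673.10 / €728,573.10 = 3.1935.

3.19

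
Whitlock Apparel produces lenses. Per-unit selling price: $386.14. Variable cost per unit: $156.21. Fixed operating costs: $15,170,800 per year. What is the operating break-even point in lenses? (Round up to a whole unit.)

65,981 lenses

Each unit contributes $386.14 − $156.21 = $229.93.
Break-even volume = fixed costs ÷ CM per unit = $15,170,800 ÷ $229.93 = 65,980.08, so 65,981 lenses.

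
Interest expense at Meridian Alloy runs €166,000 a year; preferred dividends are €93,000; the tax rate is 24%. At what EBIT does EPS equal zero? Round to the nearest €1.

€288,368

Grossing the preferred dividend up to pre-tax terms: €93,000 / (1 − 0.24) = €122,368.42.
EPS = 0 when EBIT covers interest plus the pre-tax preferred burden: €166,000 + €122,368.42 = €288,368.42.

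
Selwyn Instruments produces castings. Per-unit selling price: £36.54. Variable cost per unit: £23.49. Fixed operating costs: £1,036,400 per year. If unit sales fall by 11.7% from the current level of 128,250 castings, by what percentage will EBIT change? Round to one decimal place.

-30.7%

At 128,250 units, contribution = 128,250 × £13.05 = £1,673,662.50.
Operating income = contribution − fixed costs = £1,673,662.50 − £1,036,400 = £637,262.50.
Degree of operating leverage = £1,673,662.50 / £637,262.50 = 2.6263.
So EBIT moves 2.6263 × (-11.7%) = -30.7%.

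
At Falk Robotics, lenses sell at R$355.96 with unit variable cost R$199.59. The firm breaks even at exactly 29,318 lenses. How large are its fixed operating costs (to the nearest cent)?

R$4,584,455.66

Contribution margin per unit = R$355.96 − R$199.59 = R$156.37.
Since BE = FC / CM, FC = 29,318 × R$156.37 = R$4,584,455.66.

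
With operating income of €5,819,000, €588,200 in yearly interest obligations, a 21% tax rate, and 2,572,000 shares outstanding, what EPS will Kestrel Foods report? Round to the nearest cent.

€1.61

Interest = €588,200.00, so EBT = €5,819,000 − €588,200.00 = €5,230,800.00.
After tax at 21%: net income = €5,230,800.00 × 0.79 = €4,132,332.00.
Per share: €4,132,332.00 / 2,572,000 shares = €1.61.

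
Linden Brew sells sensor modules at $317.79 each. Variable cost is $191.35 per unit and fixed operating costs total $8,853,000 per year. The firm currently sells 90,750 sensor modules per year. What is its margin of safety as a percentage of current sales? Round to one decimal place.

Unit CM = price − variable cost = $317.79 − $191.35 = $126.44. Break-even units = $8,853,000 ÷ $126.44 = 70,017.40; break-even revenue = 70,017.40 × $317.79 = $22,250,829.41.
Actual sales revenue = 90,750 × $317.79 = $28,839,442.50.
Margin of safety = ($28,839,442.50 − $22,250,829.41) ÷ $28,839,442.50 = 22.8%.

22.8%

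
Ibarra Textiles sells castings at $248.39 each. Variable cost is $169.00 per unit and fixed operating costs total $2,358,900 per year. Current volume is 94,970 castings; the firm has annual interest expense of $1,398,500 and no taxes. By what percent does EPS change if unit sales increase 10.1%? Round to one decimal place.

+20.1%

Contribution at this volume is 94,970 × $79.39 = $7,539,668.30.
EBIT = $7,539,668.30 − $2,358,900 = $5,180,768.30.
After interest of $1,398,500.00, pre-tax earnings = $3,782,268.30.
Degree of combined leverage = contribution ÷ (EBIT − I) = $7,539,668.30 ÷ $3,782,268.30 = 1.9934.
%ΔEPS = DCL × %ΔSales = 1.9934 × +10.1% = +20.1%.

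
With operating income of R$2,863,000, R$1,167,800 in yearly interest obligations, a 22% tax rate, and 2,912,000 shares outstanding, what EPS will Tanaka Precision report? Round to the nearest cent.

Interest = R$1,167,800.00, so EBT = R$2,863,000 − R$1,167,800.00 = R$1,695,200.00.
Net income = R$1,695,200.00 × (1 − 0.22) = R$1,322,256.00.
Per share: R$1,322,256.00 / 2,912,000 shares = R$0.45.

R$0.45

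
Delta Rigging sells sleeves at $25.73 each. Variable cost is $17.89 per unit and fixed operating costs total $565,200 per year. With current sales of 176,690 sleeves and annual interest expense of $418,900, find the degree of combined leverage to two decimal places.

Total contribution margin = 176,690 × $7.84 = $1,385,249.60.
Operating income = contribution − fixed costs = $1,385,249.60 − $565,200 = $820,049.60. Interest = $418,900.00, so EBIT − I = $401,149.60.
Degree of total leverage = total CM / (EBIT − interest) = $1,385,249.60 / $401,149.60 = 3.4532.

3.45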